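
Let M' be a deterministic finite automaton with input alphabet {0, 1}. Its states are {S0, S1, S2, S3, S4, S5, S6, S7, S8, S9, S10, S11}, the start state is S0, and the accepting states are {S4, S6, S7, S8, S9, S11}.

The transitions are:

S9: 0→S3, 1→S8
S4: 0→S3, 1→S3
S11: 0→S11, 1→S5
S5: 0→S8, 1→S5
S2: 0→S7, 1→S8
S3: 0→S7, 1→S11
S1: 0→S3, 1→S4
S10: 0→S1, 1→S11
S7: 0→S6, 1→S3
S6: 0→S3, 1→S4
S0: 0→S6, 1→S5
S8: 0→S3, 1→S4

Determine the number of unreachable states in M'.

4

BFS from S0 reaches {S0, S3, S4, S5, S6, S7, S8, S11}; the 4 state(s) S1, S2, S9, S10 are never visited.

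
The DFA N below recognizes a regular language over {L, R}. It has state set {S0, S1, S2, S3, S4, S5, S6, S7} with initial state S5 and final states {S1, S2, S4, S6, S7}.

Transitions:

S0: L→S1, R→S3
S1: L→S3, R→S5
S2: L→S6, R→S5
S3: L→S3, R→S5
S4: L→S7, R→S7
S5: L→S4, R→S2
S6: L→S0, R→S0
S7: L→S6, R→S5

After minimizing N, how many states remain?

All states are reachable from the start state.
P0 = {S1,S2,S4,S6,S7} | {S0,S3,S5}.
Split {S1,S2,S4,S6,S7} by δ(·,L) → {S2,S4,S7} and {S1,S6}.
On input L, block {S2,S4,S7} splits into {S2,S7} and {S4}.
Refine {S0,S3,S5} on symbol L: members go to different blocks, giving {S0} and {S3} and {S5}.
On input L, block {S1,S6} splits into {S1} and {S6}.
No further refinement is possible. Final partition (7 blocks): {S2,S7} | {S0} | {S1} | {S4} | {S3} | {S5} | {S6}.

7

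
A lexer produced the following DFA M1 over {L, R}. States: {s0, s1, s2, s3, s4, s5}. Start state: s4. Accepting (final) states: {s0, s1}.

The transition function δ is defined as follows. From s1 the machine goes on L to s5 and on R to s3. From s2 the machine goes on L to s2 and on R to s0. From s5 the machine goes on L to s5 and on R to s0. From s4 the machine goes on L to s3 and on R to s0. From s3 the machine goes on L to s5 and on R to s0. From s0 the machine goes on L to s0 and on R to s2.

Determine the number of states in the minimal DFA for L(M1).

First remove the unreachable states {s1}; 5 states remain.
Initial partition by acceptance: {s0} | {s2,s3,s4,s5}.
Stable partition: {s0} | {s2,s3,s4,s5} — 2 equivalence classes.

2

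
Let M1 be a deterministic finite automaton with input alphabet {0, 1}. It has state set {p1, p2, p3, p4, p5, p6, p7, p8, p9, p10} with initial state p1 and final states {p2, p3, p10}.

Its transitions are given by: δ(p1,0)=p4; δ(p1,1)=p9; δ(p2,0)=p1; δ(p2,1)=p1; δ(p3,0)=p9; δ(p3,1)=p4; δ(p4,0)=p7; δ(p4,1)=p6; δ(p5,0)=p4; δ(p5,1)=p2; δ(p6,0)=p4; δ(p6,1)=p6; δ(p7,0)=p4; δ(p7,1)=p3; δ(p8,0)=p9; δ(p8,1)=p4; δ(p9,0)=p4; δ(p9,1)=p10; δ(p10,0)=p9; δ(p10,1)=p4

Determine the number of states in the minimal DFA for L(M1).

5

First remove the unreachable states {p2,p5,p8}; 7 states remain.
P0 = {p3,p10} | {p1,p4,p6,p7,p9}.
Refine {p1,p4,p6,p7,p9} on symbol 1: members go to different blocks, giving {p1,p4,p6} and {p7,p9}.
Split {p1,p4,p6} by δ(·,0) → {p1,p6} and {p4}.
On input 1, block {p1,p6} splits into {p1} and {p6}.
No further refinement is possible. Final partition (5 blocks): {p3,p10} | {p1} | {p7,p9} | {p4} | {p6}.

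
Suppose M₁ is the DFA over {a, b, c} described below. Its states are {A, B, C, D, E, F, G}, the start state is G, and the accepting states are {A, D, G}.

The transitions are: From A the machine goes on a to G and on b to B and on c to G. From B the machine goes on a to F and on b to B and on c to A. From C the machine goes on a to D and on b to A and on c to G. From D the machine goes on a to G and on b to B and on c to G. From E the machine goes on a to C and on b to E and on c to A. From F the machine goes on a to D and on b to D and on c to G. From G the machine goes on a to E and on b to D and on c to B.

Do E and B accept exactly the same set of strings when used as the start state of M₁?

Initial partition by acceptance: {A,D,G} | {B,C,E,F}.
Refine {A,D,G} on symbol a: members go to different blocks, giving {A,D} and {G}.
Split {B,C,E,F} by δ(·,a) → {B,E} and {C,F}.
No further refinement is possible. Final partition (4 blocks): {A,D} | {B,E} | {G} | {C,F}.
E and B lie in the same block of the stable partition, so they are equivalent — no string distinguishes them.

Yes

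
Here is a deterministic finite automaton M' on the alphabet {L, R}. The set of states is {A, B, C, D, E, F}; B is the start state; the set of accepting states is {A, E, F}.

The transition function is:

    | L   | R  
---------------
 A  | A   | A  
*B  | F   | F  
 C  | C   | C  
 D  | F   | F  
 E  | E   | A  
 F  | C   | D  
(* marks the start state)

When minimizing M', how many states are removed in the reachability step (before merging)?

2

No path from B leads to A, E; the other 4 states are all reachable.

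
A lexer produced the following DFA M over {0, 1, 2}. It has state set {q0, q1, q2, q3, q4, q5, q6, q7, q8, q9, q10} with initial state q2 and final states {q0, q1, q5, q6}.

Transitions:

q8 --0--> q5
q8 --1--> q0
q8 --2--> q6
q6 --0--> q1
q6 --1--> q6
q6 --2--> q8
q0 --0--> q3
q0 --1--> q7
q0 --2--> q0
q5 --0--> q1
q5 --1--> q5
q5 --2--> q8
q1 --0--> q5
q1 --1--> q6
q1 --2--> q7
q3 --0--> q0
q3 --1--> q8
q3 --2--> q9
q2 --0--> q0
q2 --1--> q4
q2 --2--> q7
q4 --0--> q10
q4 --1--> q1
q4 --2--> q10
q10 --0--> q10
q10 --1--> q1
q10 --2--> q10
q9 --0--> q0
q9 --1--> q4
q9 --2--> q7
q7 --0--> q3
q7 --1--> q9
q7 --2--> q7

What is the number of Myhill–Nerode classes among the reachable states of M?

8

All states are reachable from the start state.
Initial partition by acceptance: {q0,q1,q5,q6} | {q2,q3,q4,q7,q8,q9,q10}.
Split {q0,q1,q5,q6} by δ(·,0) → {q1,q5,q6} and {q0}.
Refine {q2,q3,q4,q7,q8,q9,q10} on symbol 0: members go to different blocks, giving {q2,q3,q9} and {q4,q7,q10} and {q8}.
Refine {q1,q5,q6} on symbol 2: members go to different blocks, giving {q5,q6} and {q1}.
On input 1, block {q2,q3,q9} splits into {q2,q9} and {q3}.
Refine {q4,q7,q10} on symbol 0: members go to different blocks, giving {q4,q10} and {q7}.
The partition is now stable with 8 blocks: {q5,q6} | {q2,q9} | {q0} | {q4,q10} | {q8} | {q1} | {q3} | {q7}.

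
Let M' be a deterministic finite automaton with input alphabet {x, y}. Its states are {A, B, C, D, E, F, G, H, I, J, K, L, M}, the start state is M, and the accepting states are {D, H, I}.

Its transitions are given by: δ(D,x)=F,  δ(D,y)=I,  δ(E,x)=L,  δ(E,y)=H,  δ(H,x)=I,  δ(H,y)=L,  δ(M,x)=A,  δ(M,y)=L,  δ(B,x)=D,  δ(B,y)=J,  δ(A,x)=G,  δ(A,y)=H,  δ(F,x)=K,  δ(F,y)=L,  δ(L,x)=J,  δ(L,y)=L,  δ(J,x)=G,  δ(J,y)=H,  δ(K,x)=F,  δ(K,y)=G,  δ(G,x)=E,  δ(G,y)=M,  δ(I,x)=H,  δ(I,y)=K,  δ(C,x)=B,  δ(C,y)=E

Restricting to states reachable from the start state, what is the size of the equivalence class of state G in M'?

States {B,C,D} cannot be reached from the start state, so discard them.
P0 = {H,I} | {A,E,F,G,J,K,L,M}.
Refine {A,E,F,G,J,K,L,M} on symbol y: members go to different blocks, giving {F,G,K,L,M} and {A,E,J}.
On input x, block {F,G,K,L,M} splits into {G,L,M} and {F,K}.
On input y, block {H,I} splits into {H} and {I}.
Stable partition: {H} | {G,L,M} | {A,E,J} | {F,K} | {I} — 5 equivalence classes.
The equivalence class containing G is {G,L,M}, of size 3.

3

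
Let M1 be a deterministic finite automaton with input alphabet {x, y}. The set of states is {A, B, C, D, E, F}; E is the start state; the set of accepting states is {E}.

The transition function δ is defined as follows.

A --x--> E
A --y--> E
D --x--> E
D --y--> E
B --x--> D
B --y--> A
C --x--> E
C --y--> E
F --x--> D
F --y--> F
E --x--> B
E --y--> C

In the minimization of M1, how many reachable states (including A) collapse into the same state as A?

3

Reachable states from the start: {A,B,C,D,E}. Unreachable: {F} — drop them.
Initial partition by acceptance: {E} | {A,B,C,D}.
Refine {A,B,C,D} on symbol x: members go to different blocks, giving {A,C,D} and {B}.
The partition is now stable with 3 blocks: {E} | {A,C,D} | {B}.
State A belongs to the block {A,C,D}, which has 3 states.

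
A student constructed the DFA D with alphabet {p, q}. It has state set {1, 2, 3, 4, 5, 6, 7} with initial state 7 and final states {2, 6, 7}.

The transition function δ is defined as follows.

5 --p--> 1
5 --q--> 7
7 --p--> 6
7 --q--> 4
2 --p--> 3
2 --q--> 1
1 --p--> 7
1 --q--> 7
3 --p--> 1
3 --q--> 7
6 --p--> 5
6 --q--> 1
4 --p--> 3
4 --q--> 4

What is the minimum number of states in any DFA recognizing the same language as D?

5

First remove the unreachable states {2}; 6 states remain.
P0 = {6,7} | {1,3,4,5}.
Refine {6,7} on symbol p: members go to different blocks, giving {6} and {7}.
Split {1,3,4,5} by δ(·,p) → {3,4,5} and {1}.
Split {3,4,5} by δ(·,p) → {3,5} and {4}.
Stable partition: {6} | {3,5} | {7} | {1} | {4} — 5 equivalence classes.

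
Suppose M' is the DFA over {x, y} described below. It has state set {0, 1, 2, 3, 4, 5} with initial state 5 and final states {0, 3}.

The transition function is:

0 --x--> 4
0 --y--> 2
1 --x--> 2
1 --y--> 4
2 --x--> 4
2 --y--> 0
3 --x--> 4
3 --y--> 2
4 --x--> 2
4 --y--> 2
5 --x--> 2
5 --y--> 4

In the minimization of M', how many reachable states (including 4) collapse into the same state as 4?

First remove the unreachable states {1,3}; 4 states remain.
Start with accepting vs non-accepting: {0} | {2,4,5}.
On input y, block {2,4,5} splits into {4,5} and {2}.
Split {4,5} by δ(·,y) → {4} and {5}.
Stable partition: {0} | {4} | {2} | {5} — 4 equivalence classes.
State 4 belongs to the block {4}, which has 1 states.

1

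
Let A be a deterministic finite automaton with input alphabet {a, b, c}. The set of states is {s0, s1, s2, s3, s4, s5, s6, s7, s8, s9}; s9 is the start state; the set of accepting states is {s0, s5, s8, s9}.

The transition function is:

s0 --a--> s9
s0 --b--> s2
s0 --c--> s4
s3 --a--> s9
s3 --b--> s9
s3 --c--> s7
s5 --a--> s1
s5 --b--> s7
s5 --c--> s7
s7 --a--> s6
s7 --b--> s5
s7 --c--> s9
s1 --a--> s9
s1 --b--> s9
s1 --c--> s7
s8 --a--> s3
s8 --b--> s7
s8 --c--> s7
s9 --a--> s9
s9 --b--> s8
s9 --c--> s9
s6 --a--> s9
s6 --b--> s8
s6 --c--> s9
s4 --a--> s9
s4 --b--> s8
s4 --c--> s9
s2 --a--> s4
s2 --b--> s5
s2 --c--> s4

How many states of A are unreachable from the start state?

3

BFS from s9 reaches {s1, s3, s5, s6, s7, s8, s9}; the 3 state(s) s0, s2, s4 are never visited.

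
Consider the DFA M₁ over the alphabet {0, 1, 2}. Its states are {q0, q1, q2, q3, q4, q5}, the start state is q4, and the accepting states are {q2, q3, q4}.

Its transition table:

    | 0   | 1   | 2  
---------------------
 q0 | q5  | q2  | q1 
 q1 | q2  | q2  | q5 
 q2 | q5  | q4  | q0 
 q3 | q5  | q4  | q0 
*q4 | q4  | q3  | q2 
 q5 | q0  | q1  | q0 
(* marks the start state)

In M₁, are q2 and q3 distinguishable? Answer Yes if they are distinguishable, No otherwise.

All states are reachable from the start state.
Initial partition by acceptance: {q2,q3,q4} | {q0,q1,q5}.
Refine {q2,q3,q4} on symbol 0: members go to different blocks, giving {q2,q3} and {q4}.
Refine {q0,q1,q5} on symbol 0: members go to different blocks, giving {q0,q5} and {q1}.
On input 1, block {q0,q5} splits into {q0} and {q5}.
Stable partition: {q2,q3} | {q0} | {q4} | {q1} | {q5} — 5 equivalence classes.
q2 and q3 lie in the same block of the stable partition, so they are equivalent — no string distinguishes them.

No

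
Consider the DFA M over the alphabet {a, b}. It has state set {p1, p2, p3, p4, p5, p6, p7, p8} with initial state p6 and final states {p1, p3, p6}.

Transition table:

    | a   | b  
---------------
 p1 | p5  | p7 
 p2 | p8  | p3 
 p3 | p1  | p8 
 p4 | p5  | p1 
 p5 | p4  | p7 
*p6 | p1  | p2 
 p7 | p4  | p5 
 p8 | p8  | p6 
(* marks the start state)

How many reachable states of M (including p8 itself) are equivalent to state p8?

2

Every state is reachable, so we keep all 8.
Start with accepting vs non-accepting: {p1,p3,p6} | {p2,p4,p5,p7,p8}.
Split {p1,p3,p6} by δ(·,a) → {p3,p6} and {p1}.
On input b, block {p2,p4,p5,p7,p8} splits into {p2,p8} and {p5,p7} and {p4}.
Stable partition: {p3,p6} | {p2,p8} | {p1} | {p5,p7} | {p4} — 5 equivalence classes.
The equivalence class containing p8 is {p2,p8}, of size 2.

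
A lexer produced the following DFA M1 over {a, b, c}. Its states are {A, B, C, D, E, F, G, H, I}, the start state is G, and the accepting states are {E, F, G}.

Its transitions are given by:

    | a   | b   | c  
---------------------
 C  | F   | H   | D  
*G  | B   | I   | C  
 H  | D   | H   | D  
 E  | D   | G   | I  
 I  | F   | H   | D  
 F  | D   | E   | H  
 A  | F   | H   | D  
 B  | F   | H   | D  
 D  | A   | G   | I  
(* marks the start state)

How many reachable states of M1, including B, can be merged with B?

4

Initial partition by acceptance: {E,F,G} | {A,B,C,D,H,I}.
Split {E,F,G} by δ(·,b) → {E,F} and {G}.
Refine {E,F} on symbol b: members go to different blocks, giving {E} and {F}.
On input a, block {A,B,C,D,H,I} splits into {A,B,C,I} and {D,H}.
Refine {D,H} on symbol a: members go to different blocks, giving {D} and {H}.
No further refinement is possible. Final partition (6 blocks): {E} | {A,B,C,I} | {G} | {F} | {D} | {H}.
The equivalence class containing B is {A,B,C,I}, of size 4.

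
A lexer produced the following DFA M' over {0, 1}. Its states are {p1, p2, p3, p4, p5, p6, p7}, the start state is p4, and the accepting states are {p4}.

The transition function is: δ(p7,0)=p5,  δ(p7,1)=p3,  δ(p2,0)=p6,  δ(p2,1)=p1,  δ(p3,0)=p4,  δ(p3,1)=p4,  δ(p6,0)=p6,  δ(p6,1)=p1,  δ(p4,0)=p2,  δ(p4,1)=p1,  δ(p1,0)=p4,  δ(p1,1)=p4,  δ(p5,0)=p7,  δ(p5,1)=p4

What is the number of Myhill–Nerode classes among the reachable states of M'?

3

First remove the unreachable states {p3,p5,p7}; 4 states remain.
P0 = {p4} | {p1,p2,p6}.
Refine {p1,p2,p6} on symbol 0: members go to different blocks, giving {p2,p6} and {p1}.
The partition is now stable with 3 blocks: {p4} | {p2,p6} | {p1}.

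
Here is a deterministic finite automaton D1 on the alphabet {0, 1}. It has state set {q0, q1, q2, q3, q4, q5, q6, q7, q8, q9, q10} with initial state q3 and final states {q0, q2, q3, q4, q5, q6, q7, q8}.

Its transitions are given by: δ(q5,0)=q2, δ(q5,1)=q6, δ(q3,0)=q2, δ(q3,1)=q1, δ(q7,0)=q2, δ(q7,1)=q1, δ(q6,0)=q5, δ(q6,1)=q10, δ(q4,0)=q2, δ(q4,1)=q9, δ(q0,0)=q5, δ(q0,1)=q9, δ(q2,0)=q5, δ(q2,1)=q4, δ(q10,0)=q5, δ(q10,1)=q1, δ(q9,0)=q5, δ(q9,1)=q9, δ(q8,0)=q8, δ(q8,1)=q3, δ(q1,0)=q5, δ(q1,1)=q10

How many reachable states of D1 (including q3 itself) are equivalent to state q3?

3

First remove the unreachable states {q0,q7,q8}; 8 states remain.
Start with accepting vs non-accepting: {q2,q3,q4,q5,q6} | {q1,q9,q10}.
Split {q2,q3,q4,q5,q6} by δ(·,1) → {q3,q4,q6} and {q2,q5}.
The partition is now stable with 3 blocks: {q3,q4,q6} | {q1,q9,q10} | {q2,q5}.
State q3 belongs to the block {q3,q4,q6}, which has 3 states.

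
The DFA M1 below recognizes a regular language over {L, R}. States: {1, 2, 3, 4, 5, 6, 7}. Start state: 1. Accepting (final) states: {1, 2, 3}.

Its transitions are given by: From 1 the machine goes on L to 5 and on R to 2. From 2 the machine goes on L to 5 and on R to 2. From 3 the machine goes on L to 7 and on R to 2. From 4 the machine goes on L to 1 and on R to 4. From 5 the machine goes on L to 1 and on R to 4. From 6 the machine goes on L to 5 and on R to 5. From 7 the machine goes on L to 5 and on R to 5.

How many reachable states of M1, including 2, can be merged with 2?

2

Reachable states from the start: {1,2,4,5}. Unreachable: {3,6,7} — drop them.
P0 = {1,2} | {4,5}.
Stable partition: {1,2} | {4,5} — 2 equivalence classes.
The equivalence class containing 2 is {1,2}, of size 2.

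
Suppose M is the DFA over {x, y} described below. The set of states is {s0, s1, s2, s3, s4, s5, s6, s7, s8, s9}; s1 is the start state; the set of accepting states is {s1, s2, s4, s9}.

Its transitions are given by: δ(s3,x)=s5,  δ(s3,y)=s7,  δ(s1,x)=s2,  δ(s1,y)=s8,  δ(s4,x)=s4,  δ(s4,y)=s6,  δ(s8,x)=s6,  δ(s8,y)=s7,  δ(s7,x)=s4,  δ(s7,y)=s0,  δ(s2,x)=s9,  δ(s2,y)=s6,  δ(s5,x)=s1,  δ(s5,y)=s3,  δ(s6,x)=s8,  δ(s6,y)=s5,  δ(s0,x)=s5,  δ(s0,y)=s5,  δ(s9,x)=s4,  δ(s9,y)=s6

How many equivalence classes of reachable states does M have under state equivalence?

Every state is reachable, so we keep all 10.
Initial partition by acceptance: {s1,s2,s4,s9} | {s0,s3,s5,s6,s7,s8}.
Refine {s0,s3,s5,s6,s7,s8} on symbol x: members go to different blocks, giving {s0,s3,s6,s8} and {s5,s7}.
On input x, block {s0,s3,s6,s8} splits into {s0,s3} and {s6,s8}.
Stable partition: {s1,s2,s4,s9} | {s0,s3} | {s5,s7} | {s6,s8} — 4 equivalence classes.

4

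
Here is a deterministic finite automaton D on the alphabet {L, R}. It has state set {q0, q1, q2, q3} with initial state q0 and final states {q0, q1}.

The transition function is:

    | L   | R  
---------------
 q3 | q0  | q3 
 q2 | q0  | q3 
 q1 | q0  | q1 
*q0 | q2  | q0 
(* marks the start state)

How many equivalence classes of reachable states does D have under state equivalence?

2

States {q1} cannot be reached from the start state, so discard them.
Initial partition by acceptance: {q0} | {q2,q3}.
No further refinement is possible. Final partition (2 blocks): {q0} | {q2,q3}.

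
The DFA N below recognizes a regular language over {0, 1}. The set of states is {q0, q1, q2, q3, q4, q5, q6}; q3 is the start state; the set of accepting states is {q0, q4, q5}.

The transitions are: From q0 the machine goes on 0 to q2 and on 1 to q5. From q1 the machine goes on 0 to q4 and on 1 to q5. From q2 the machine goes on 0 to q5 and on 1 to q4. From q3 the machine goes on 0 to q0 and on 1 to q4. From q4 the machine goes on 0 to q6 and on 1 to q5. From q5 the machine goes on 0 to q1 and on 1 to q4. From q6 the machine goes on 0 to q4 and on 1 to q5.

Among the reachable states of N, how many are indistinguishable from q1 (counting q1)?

4

All states are reachable from the start state.
Initial partition by acceptance: {q0,q4,q5} | {q1,q2,q3,q6}.
Stable partition: {q0,q4,q5} | {q1,q2,q3,q6} — 2 equivalence classes.
State q1 belongs to the block {q1,q2,q3,q6}, which has 4 states.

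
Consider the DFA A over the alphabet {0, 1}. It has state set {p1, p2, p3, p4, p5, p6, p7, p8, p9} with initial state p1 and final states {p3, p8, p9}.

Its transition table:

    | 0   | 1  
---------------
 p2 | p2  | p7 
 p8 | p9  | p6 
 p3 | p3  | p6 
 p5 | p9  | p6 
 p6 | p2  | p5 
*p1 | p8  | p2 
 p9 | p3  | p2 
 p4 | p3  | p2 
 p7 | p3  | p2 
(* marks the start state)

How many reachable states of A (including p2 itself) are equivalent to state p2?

First remove the unreachable states {p4}; 8 states remain.
Initial partition by acceptance: {p3,p8,p9} | {p1,p2,p5,p6,p7}.
On input 0, block {p1,p2,p5,p6,p7} splits into {p1,p5,p7} and {p2,p6}.
No further refinement is possible. Final partition (3 blocks): {p3,p8,p9} | {p1,p5,p7} | {p2,p6}.
The equivalence class containing p2 is {p2,p6}, of size 2.

2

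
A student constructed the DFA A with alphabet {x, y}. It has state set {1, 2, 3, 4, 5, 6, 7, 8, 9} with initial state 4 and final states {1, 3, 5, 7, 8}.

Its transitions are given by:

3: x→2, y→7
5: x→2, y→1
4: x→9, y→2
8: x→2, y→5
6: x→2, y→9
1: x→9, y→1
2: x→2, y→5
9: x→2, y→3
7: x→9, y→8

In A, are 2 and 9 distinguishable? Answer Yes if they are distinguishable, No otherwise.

Reachable states from the start: {1,2,3,4,5,7,8,9}. Unreachable: {6} — drop them.
Initial partition by acceptance: {1,3,5,7,8} | {2,4,9}.
On input y, block {2,4,9} splits into {2,9} and {4}.
No further refinement is possible. Final partition (3 blocks): {1,3,5,7,8} | {2,9} | {4}.
2 and 9 lie in the same block of the stable partition, so they are equivalent — no string distinguishes them.

No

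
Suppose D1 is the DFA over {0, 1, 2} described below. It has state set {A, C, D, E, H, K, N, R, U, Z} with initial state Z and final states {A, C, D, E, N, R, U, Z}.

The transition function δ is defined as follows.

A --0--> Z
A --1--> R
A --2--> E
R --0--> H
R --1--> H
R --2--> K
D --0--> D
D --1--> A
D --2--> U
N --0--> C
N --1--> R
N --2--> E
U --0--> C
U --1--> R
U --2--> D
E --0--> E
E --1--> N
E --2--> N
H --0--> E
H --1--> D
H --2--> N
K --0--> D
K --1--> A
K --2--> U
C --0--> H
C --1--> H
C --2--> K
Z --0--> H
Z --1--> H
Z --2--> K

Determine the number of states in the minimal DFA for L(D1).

5

Every state is reachable, so we keep all 10.
Start with accepting vs non-accepting: {A,C,D,E,N,R,U,Z} | {H,K}.
Refine {A,C,D,E,N,R,U,Z} on symbol 0: members go to different blocks, giving {A,D,E,N,U} and {C,R,Z}.
Split {A,D,E,N,U} by δ(·,0) → {A,N,U} and {D,E}.
Refine {H,K} on symbol 1: members go to different blocks, giving {K} and {H}.
Stable partition: {A,N,U} | {K} | {C,R,Z} | {D,E} | {H} — 5 equivalence classes.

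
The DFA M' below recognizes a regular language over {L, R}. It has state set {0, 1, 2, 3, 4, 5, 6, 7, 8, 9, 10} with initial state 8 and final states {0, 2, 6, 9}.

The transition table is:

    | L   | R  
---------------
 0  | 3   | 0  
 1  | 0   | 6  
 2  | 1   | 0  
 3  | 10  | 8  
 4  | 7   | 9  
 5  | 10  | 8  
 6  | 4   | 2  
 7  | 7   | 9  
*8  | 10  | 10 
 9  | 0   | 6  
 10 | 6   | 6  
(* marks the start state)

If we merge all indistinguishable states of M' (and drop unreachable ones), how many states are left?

Reachable states from the start: {0,1,2,3,4,6,7,8,9,10}. Unreachable: {5} — drop them.
Start with accepting vs non-accepting: {0,2,6,9} | {1,3,4,7,8,10}.
Refine {0,2,6,9} on symbol L: members go to different blocks, giving {0,2,6} and {9}.
Refine {1,3,4,7,8,10} on symbol L: members go to different blocks, giving {3,4,7,8} and {1,10}.
On input L, block {0,2,6} splits into {0,6} and {2}.
Refine {0,6} on symbol R: members go to different blocks, giving {0} and {6}.
Refine {3,4,7,8} on symbol L: members go to different blocks, giving {3,8} and {4,7}.
On input R, block {3,8} splits into {3} and {8}.
On input L, block {1,10} splits into {1} and {10}.
Stable partition: {0} | {3} | {9} | {1} | {2} | {6} | {4,7} | {8} | {10} — 9 equivalence classes.

9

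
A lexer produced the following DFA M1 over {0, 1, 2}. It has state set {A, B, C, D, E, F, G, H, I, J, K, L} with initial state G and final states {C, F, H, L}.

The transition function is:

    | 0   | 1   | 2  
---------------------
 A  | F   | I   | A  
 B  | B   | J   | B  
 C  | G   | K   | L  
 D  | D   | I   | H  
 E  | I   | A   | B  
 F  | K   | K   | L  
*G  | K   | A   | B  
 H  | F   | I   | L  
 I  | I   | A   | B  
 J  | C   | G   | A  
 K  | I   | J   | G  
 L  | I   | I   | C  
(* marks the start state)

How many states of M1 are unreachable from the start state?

No path from G leads to D, E, H; the other 9 states are all reachable.

3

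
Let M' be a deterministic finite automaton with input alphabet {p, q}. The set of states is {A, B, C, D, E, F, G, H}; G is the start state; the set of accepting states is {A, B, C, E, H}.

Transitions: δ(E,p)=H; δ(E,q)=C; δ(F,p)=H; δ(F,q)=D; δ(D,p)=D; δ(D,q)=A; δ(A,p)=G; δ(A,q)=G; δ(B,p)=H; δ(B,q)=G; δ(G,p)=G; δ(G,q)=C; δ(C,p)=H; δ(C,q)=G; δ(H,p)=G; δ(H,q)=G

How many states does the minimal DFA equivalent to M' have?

Reachable states from the start: {C,G,H}. Unreachable: {A,B,D,E,F} — drop them.
Start with accepting vs non-accepting: {C,H} | {G}.
On input p, block {C,H} splits into {C} and {H}.
Stable partition: {C} | {G} | {H} — 3 equivalence classes.

3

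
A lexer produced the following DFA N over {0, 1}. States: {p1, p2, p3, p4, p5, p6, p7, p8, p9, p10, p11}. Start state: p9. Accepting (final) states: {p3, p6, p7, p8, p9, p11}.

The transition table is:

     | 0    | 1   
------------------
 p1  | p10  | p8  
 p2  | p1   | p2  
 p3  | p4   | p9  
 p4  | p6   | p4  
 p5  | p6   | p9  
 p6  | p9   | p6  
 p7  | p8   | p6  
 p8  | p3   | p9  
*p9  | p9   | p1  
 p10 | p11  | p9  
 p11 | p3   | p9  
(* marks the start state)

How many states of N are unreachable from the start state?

BFS from p9 reaches {p1, p3, p4, p6, p8, p9, p10, p11}; the 3 state(s) p2, p5, p7 are never visited.

3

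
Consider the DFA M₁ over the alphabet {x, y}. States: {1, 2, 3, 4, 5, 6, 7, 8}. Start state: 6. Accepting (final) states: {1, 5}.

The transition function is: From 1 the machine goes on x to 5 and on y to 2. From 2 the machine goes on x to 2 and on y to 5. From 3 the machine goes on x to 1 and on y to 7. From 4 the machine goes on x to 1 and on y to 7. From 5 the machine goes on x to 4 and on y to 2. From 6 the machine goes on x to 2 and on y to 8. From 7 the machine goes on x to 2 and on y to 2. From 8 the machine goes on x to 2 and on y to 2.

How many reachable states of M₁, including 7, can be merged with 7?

First remove the unreachable states {3}; 7 states remain.
P0 = {1,5} | {2,4,6,7,8}.
Split {1,5} by δ(·,x) → {1} and {5}.
On input x, block {2,4,6,7,8} splits into {2,6,7,8} and {4}.
On input y, block {2,6,7,8} splits into {6,7,8} and {2}.
On input y, block {6,7,8} splits into {7,8} and {6}.
Stable partition: {1} | {7,8} | {5} | {4} | {2} | {6} — 6 equivalence classes.
The equivalence class containing 7 is {7,8}, of size 2.

2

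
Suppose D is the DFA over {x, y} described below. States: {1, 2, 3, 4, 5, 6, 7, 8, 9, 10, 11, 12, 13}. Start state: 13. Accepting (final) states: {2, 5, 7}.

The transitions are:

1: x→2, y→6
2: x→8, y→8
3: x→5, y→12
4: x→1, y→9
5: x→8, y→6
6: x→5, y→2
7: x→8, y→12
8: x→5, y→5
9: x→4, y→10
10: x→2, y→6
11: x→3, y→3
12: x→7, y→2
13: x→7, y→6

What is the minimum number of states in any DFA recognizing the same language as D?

3

Reachable states from the start: {2,5,6,7,8,12,13}. Unreachable: {1,3,4,9,10,11} — drop them.
Start with accepting vs non-accepting: {2,5,7} | {6,8,12,13}.
On input y, block {6,8,12,13} splits into {6,8,12} and {13}.
Stable partition: {2,5,7} | {6,8,12} | {13} — 3 equivalence classes.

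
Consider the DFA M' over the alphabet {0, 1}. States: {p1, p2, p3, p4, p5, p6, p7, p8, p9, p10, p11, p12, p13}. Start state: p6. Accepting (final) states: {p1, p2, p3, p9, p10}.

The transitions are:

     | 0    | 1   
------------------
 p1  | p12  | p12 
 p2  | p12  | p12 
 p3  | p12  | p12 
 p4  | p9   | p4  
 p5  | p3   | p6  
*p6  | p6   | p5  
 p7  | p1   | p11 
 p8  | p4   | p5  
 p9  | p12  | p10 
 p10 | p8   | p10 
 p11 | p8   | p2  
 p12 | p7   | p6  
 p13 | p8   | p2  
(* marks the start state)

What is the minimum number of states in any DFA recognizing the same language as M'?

States {p13} cannot be reached from the start state, so discard them.
P0 = {p1,p2,p3,p9,p10} | {p4,p5,p6,p7,p8,p11,p12}.
On input 1, block {p1,p2,p3,p9,p10} splits into {p1,p2,p3} and {p9,p10}.
Split {p4,p5,p6,p7,p8,p11,p12} by δ(·,0) → {p6,p8,p11,p12} and {p5,p7} and {p4}.
Split {p6,p8,p11,p12} by δ(·,0) → {p6,p11} and {p8} and {p12}.
Refine {p6,p11} on symbol 0: members go to different blocks, giving {p6} and {p11}.
Split {p9,p10} by δ(·,0) → {p9} and {p10}.
Split {p5,p7} by δ(·,1) → {p5} and {p7}.
The partition is now stable with 10 blocks: {p1,p2,p3} | {p6} | {p9} | {p5} | {p4} | {p8} | {p12} | {p11} | {p10} | {p7}.

10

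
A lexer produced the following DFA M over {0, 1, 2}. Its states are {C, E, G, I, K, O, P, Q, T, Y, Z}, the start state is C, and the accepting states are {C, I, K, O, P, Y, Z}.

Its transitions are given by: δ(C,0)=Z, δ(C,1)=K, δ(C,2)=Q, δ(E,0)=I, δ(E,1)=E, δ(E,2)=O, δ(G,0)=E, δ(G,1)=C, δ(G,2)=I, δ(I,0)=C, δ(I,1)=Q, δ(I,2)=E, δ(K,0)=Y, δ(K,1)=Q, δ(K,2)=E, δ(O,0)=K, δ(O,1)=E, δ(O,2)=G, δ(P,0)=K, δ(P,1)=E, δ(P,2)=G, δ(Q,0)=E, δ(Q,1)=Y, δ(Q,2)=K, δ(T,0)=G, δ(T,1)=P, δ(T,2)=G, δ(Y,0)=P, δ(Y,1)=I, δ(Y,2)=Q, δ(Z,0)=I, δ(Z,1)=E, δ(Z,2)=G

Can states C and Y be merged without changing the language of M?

First remove the unreachable states {T}; 10 states remain.
Initial partition by acceptance: {C,I,K,O,P,Y,Z} | {E,G,Q}.
Refine {C,I,K,O,P,Y,Z} on symbol 1: members go to different blocks, giving {I,K,O,P,Z} and {C,Y}.
Refine {I,K,O,P,Z} on symbol 0: members go to different blocks, giving {O,P,Z} and {I,K}.
Refine {E,G,Q} on symbol 0: members go to different blocks, giving {G,Q} and {E}.
No further refinement is possible. Final partition (5 blocks): {O,P,Z} | {G,Q} | {C,Y} | {I,K} | {E}.
C and Y lie in the same block of the stable partition, so they are equivalent — no string distinguishes them.

Yes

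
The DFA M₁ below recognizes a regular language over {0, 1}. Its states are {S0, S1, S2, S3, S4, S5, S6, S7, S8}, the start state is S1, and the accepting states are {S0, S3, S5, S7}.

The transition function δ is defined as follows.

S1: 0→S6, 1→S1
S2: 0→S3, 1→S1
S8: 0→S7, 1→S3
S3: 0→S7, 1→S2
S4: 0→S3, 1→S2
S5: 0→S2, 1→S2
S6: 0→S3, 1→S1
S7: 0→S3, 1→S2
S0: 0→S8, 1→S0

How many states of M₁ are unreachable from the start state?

4

No path from S1 leads to S0, S4, S5, S8; the other 5 states are all reachable.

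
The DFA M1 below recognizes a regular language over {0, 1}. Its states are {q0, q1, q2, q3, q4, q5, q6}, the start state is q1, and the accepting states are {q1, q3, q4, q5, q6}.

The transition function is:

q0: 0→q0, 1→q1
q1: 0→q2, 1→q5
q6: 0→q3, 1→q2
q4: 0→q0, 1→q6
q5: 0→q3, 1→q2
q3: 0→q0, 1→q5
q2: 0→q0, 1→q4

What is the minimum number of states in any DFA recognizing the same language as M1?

Start with accepting vs non-accepting: {q1,q3,q4,q5,q6} | {q0,q2}.
Refine {q1,q3,q4,q5,q6} on symbol 0: members go to different blocks, giving {q1,q3,q4} and {q5,q6}.
No further refinement is possible. Final partition (3 blocks): {q1,q3,q4} | {q0,q2} | {q5,q6}.

3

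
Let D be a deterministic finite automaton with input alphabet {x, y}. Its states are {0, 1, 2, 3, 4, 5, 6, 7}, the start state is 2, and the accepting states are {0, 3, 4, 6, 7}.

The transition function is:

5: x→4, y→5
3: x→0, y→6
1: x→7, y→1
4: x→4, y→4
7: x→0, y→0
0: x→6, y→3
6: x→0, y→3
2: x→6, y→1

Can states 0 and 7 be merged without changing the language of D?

Yes

First remove the unreachable states {4,5}; 6 states remain.
Initial partition by acceptance: {0,3,6,7} | {1,2}.
The partition is now stable with 2 blocks: {0,3,6,7} | {1,2}.
0 and 7 lie in the same block of the stable partition, so they are equivalent — no string distinguishes them.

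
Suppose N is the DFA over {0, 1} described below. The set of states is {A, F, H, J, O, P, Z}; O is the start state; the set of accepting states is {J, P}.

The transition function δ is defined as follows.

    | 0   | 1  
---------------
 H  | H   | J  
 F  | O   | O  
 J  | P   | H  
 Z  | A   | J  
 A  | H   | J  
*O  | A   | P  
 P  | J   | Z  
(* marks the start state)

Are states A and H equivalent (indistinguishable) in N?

States {F} cannot be reached from the start state, so discard them.
Initial partition by acceptance: {J,P} | {A,H,O,Z}.
Stable partition: {J,P} | {A,H,O,Z} — 2 equivalence classes.
A and H lie in the same block of the stable partition, so they are equivalent — no string distinguishes them.

Yes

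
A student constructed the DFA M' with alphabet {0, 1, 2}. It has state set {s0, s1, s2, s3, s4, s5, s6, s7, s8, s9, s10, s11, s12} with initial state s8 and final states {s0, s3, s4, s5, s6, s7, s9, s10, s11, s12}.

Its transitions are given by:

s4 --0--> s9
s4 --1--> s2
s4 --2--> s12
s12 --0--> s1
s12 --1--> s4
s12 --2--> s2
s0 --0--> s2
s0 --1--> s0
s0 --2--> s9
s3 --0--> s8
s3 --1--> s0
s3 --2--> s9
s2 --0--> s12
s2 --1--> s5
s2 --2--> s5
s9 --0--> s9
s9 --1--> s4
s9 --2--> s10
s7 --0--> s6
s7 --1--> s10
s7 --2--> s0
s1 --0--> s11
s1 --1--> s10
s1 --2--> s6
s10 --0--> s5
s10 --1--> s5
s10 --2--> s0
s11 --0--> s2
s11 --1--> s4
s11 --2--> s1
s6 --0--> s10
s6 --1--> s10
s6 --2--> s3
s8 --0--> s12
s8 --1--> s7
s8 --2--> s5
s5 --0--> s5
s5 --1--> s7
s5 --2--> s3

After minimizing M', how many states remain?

6

All states are reachable from the start state.
P0 = {s0,s3,s4,s5,s6,s7,s9,s10,s11,s12} | {s1,s2,s8}.
On input 0, block {s0,s3,s4,s5,s6,s7,s9,s10,s11,s12} splits into {s4,s5,s6,s7,s9,s10} and {s0,s3,s11,s12}.
Split {s4,s5,s6,s7,s9,s10} by δ(·,1) → {s5,s6,s7,s9,s10} and {s4}.
Refine {s5,s6,s7,s9,s10} on symbol 1: members go to different blocks, giving {s5,s6,s7,s10} and {s9}.
Refine {s0,s3,s11,s12} on symbol 1: members go to different blocks, giving {s0,s3} and {s11,s12}.
The partition is now stable with 6 blocks: {s5,s6,s7,s10} | {s1,s2,s8} | {s0,s3} | {s4} | {s9} | {s11,s12}.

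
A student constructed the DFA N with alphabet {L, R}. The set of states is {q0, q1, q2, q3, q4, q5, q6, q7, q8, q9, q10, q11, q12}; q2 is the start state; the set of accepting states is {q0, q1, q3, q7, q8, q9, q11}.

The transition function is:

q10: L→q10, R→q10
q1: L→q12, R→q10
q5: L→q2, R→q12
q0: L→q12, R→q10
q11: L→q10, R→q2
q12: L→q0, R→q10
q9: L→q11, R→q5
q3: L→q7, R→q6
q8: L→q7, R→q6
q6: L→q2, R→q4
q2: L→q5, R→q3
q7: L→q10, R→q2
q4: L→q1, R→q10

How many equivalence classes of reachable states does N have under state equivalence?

7

Reachable states from the start: {q0,q1,q2,q3,q4,q5,q6,q7,q10,q12}. Unreachable: {q8,q9,q11} — drop them.
Start with accepting vs non-accepting: {q0,q1,q3,q7} | {q2,q4,q5,q6,q10,q12}.
Split {q0,q1,q3,q7} by δ(·,L) → {q0,q1,q7} and {q3}.
On input L, block {q2,q4,q5,q6,q10,q12} splits into {q2,q5,q6,q10} and {q4,q12}.
Split {q0,q1,q7} by δ(·,L) → {q0,q1} and {q7}.
Refine {q2,q5,q6,q10} on symbol R: members go to different blocks, giving {q5,q6} and {q2} and {q10}.
The partition is now stable with 7 blocks: {q0,q1} | {q5,q6} | {q3} | {q4,q12} | {q7} | {q2} | {q10}.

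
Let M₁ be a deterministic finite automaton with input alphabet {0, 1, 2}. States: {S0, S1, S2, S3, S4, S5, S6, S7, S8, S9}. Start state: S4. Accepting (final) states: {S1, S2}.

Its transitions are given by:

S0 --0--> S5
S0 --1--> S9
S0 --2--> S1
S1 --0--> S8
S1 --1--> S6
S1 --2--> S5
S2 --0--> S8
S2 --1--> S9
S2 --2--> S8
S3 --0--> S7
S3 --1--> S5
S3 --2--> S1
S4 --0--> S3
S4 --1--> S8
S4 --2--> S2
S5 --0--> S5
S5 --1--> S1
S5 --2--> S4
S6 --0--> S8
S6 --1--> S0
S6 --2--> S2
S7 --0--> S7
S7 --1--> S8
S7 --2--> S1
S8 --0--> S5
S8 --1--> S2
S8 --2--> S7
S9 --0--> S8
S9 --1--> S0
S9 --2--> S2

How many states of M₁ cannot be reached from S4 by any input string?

0

Every one of the 10 states is reachable from S4.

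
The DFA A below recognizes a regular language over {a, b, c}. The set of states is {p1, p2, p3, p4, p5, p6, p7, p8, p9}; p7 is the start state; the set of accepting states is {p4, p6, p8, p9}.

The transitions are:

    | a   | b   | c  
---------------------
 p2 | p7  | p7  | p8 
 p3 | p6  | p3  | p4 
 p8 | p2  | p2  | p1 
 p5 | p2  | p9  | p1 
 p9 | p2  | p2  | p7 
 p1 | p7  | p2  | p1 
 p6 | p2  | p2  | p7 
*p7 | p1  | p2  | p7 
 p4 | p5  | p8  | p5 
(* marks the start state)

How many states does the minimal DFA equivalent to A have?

Reachable states from the start: {p1,p2,p7,p8}. Unreachable: {p3,p4,p5,p6,p9} — drop them.
Start with accepting vs non-accepting: {p8} | {p1,p2,p7}.
On input c, block {p1,p2,p7} splits into {p1,p7} and {p2}.
No further refinement is possible. Final partition (3 blocks): {p8} | {p1,p7} | {p2}.

3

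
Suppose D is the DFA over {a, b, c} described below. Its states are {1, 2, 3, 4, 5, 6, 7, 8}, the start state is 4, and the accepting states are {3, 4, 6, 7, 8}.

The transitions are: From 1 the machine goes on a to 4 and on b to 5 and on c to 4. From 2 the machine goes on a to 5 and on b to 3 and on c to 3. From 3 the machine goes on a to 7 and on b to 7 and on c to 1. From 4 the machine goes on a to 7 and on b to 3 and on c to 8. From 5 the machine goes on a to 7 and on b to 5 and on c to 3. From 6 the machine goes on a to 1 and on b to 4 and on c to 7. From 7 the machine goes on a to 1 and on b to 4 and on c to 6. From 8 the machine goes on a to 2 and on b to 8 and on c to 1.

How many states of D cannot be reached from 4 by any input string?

0

Every one of the 8 states is reachable from 4.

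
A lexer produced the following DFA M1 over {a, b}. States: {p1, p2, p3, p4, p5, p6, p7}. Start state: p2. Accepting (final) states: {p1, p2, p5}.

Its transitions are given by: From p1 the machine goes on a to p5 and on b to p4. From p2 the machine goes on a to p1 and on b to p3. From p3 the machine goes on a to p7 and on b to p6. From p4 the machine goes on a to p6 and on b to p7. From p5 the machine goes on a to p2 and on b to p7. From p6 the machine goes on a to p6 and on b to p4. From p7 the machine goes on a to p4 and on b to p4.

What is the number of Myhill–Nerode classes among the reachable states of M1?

2

Initial partition by acceptance: {p1,p2,p5} | {p3,p4,p6,p7}.
The partition is now stable with 2 blocks: {p1,p2,p5} | {p3,p4,p6,p7}.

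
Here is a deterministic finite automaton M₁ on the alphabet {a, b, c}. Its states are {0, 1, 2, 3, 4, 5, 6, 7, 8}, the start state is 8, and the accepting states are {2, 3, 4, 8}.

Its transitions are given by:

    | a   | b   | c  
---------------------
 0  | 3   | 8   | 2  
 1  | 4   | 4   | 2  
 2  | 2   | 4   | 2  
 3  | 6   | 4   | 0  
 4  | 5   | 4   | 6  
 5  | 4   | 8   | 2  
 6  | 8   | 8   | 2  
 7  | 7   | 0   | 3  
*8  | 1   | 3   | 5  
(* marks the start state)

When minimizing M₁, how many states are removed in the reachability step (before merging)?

No path from 8 leads to 7; the other 8 states are all reachable.

1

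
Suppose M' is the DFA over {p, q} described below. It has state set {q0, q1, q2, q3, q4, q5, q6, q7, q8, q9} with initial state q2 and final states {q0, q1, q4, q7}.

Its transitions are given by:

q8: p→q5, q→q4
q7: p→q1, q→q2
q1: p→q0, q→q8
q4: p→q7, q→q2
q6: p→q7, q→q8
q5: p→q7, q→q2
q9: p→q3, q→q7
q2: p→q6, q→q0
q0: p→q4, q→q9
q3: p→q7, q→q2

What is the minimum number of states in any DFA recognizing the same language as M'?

3

P0 = {q0,q1,q4,q7} | {q2,q3,q5,q6,q8,q9}.
Refine {q2,q3,q5,q6,q8,q9} on symbol p: members go to different blocks, giving {q2,q8,q9} and {q3,q5,q6}.
The partition is now stable with 3 blocks: {q0,q1,q4,q7} | {q2,q8,q9} | {q3,q5,q6}.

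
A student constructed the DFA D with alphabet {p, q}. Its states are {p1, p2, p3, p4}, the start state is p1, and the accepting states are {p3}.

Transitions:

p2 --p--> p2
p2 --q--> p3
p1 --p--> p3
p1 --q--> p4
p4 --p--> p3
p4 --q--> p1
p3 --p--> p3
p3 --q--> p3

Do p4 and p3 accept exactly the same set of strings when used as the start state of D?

No

First remove the unreachable states {p2}; 3 states remain.
Start with accepting vs non-accepting: {p3} | {p1,p4}.
No further refinement is possible. Final partition (2 blocks): {p3} | {p1,p4}.
p4 and p3 end up in different blocks, so they are distinguishable. For instance, the string 'ε' is accepted from only p3.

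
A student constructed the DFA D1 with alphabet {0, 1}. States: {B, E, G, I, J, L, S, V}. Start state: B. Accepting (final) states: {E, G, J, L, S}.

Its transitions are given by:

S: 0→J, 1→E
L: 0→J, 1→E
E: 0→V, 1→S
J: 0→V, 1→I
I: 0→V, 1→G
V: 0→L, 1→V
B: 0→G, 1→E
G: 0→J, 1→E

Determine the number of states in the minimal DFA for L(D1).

6

All states are reachable from the start state.
Start with accepting vs non-accepting: {E,G,J,L,S} | {B,I,V}.
On input 0, block {E,G,J,L,S} splits into {G,L,S} and {E,J}.
Split {B,I,V} by δ(·,0) → {B,V} and {I}.
Refine {B,V} on symbol 1: members go to different blocks, giving {B} and {V}.
Refine {E,J} on symbol 1: members go to different blocks, giving {J} and {E}.
Stable partition: {G,L,S} | {B} | {J} | {I} | {V} | {E} — 6 equivalence classes.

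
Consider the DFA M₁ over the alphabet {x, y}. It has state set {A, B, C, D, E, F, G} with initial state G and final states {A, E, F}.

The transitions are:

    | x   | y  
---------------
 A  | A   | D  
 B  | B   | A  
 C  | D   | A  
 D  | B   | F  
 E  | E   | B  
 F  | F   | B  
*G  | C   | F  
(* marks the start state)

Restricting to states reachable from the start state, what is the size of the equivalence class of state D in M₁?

4

Reachable states from the start: {A,B,C,D,F,G}. Unreachable: {E} — drop them.
P0 = {A,F} | {B,C,D,G}.
The partition is now stable with 2 blocks: {A,F} | {B,C,D,G}.
The equivalence class containing D is {B,C,D,G}, of size 4.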